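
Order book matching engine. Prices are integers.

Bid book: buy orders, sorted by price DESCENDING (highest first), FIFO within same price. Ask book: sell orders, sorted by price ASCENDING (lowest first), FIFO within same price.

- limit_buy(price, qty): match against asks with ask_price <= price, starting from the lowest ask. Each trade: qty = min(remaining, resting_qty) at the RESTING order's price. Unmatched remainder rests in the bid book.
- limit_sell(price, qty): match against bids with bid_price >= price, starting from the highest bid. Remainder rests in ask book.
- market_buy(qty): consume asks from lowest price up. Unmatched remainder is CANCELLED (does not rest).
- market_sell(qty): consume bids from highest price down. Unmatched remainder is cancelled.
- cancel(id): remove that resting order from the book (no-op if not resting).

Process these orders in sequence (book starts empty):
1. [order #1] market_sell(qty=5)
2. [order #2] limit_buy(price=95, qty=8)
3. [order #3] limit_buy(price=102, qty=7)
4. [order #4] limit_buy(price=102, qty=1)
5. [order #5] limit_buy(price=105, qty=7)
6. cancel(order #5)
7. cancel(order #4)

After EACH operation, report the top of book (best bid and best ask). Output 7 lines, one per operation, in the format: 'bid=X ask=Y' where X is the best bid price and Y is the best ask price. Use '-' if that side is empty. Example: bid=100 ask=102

After op 1 [order #1] market_sell(qty=5): fills=none; bids=[-] asks=[-]
After op 2 [order #2] limit_buy(price=95, qty=8): fills=none; bids=[#2:8@95] asks=[-]
After op 3 [order #3] limit_buy(price=102, qty=7): fills=none; bids=[#3:7@102 #2:8@95] asks=[-]
After op 4 [order #4] limit_buy(price=102, qty=1): fills=none; bids=[#3:7@102 #4:1@102 #2:8@95] asks=[-]
After op 5 [order #5] limit_buy(price=105, qty=7): fills=none; bids=[#5:7@105 #3:7@102 #4:1@102 #2:8@95] asks=[-]
After op 6 cancel(order #5): fills=none; bids=[#3:7@102 #4:1@102 #2:8@95] asks=[-]
After op 7 cancel(order #4): fills=none; bids=[#3:7@102 #2:8@95] asks=[-]

Answer: bid=- ask=-
bid=95 ask=-
bid=102 ask=-
bid=102 ask=-
bid=105 ask=-
bid=102 ask=-
bid=102 ask=-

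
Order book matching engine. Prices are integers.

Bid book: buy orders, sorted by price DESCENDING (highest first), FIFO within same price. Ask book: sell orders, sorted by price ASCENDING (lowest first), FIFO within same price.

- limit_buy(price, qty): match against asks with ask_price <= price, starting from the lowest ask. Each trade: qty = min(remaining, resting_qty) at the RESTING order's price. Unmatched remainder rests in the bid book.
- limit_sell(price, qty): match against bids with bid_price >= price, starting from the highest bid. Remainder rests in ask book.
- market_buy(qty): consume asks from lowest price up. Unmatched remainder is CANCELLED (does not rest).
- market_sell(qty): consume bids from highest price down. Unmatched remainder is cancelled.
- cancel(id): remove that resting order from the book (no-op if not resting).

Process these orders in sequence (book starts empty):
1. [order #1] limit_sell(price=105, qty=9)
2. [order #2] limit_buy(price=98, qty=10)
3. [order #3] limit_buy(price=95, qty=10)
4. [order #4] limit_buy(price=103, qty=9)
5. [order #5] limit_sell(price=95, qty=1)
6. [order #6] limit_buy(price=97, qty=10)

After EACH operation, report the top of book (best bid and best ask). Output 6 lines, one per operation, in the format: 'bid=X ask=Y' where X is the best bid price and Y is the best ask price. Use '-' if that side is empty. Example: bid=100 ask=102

After op 1 [order #1] limit_sell(price=105, qty=9): fills=none; bids=[-] asks=[#1:9@105]
After op 2 [order #2] limit_buy(price=98, qty=10): fills=none; bids=[#2:10@98] asks=[#1:9@105]
After op 3 [order #3] limit_buy(price=95, qty=10): fills=none; bids=[#2:10@98 #3:10@95] asks=[#1:9@105]
After op 4 [order #4] limit_buy(price=103, qty=9): fills=none; bids=[#4:9@103 #2:10@98 #3:10@95] asks=[#1:9@105]
After op 5 [order #5] limit_sell(price=95, qty=1): fills=#4x#5:1@103; bids=[#4:8@103 #2:10@98 #3:10@95] asks=[#1:9@105]
After op 6 [order #6] limit_buy(price=97, qty=10): fills=none; bids=[#4:8@103 #2:10@98 #6:10@97 #3:10@95] asks=[#1:9@105]

Answer: bid=- ask=105
bid=98 ask=105
bid=98 ask=105
bid=103 ask=105
bid=103 ask=105
bid=103 ask=105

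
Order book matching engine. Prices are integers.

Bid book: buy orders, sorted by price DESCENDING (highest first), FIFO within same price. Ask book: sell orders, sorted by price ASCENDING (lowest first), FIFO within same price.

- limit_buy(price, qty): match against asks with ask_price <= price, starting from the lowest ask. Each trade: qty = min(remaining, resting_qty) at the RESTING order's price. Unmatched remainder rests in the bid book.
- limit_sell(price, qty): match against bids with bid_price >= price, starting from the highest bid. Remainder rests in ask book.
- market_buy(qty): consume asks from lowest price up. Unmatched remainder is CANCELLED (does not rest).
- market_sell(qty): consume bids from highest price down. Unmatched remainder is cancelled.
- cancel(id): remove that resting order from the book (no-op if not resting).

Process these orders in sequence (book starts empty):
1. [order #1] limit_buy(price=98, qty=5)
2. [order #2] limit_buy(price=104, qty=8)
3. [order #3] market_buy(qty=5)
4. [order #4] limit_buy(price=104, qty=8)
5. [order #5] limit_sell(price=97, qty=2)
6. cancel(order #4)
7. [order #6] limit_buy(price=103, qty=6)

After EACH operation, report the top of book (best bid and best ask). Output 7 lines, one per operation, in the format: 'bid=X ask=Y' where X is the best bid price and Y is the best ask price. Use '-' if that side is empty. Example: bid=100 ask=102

Answer: bid=98 ask=-
bid=104 ask=-
bid=104 ask=-
bid=104 ask=-
bid=104 ask=-
bid=104 ask=-
bid=104 ask=-

Derivation:
After op 1 [order #1] limit_buy(price=98, qty=5): fills=none; bids=[#1:5@98] asks=[-]
After op 2 [order #2] limit_buy(price=104, qty=8): fills=none; bids=[#2:8@104 #1:5@98] asks=[-]
After op 3 [order #3] market_buy(qty=5): fills=none; bids=[#2:8@104 #1:5@98] asks=[-]
After op 4 [order #4] limit_buy(price=104, qty=8): fills=none; bids=[#2:8@104 #4:8@104 #1:5@98] asks=[-]
After op 5 [order #5] limit_sell(price=97, qty=2): fills=#2x#5:2@104; bids=[#2:6@104 #4:8@104 #1:5@98] asks=[-]
After op 6 cancel(order #4): fills=none; bids=[#2:6@104 #1:5@98] asks=[-]
After op 7 [order #6] limit_buy(price=103, qty=6): fills=none; bids=[#2:6@104 #6:6@103 #1:5@98] asks=[-]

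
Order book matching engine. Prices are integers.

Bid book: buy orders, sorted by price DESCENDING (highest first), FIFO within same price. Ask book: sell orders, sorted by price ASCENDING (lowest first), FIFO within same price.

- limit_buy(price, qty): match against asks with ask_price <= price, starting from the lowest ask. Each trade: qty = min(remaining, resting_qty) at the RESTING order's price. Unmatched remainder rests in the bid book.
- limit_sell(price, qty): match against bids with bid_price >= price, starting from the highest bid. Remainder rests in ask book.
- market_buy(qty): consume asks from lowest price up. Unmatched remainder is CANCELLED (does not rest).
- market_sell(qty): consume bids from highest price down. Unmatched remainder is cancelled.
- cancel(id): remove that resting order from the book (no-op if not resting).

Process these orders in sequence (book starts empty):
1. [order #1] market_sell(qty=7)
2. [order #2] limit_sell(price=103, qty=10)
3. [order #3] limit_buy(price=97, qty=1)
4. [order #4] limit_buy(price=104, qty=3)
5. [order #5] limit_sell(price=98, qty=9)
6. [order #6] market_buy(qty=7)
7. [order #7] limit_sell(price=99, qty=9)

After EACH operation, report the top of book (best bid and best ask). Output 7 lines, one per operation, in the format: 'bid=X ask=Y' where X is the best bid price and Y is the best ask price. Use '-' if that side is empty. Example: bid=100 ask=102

Answer: bid=- ask=-
bid=- ask=103
bid=97 ask=103
bid=97 ask=103
bid=97 ask=98
bid=97 ask=98
bid=97 ask=98

Derivation:
After op 1 [order #1] market_sell(qty=7): fills=none; bids=[-] asks=[-]
After op 2 [order #2] limit_sell(price=103, qty=10): fills=none; bids=[-] asks=[#2:10@103]
After op 3 [order #3] limit_buy(price=97, qty=1): fills=none; bids=[#3:1@97] asks=[#2:10@103]
After op 4 [order #4] limit_buy(price=104, qty=3): fills=#4x#2:3@103; bids=[#3:1@97] asks=[#2:7@103]
After op 5 [order #5] limit_sell(price=98, qty=9): fills=none; bids=[#3:1@97] asks=[#5:9@98 #2:7@103]
After op 6 [order #6] market_buy(qty=7): fills=#6x#5:7@98; bids=[#3:1@97] asks=[#5:2@98 #2:7@103]
After op 7 [order #7] limit_sell(price=99, qty=9): fills=none; bids=[#3:1@97] asks=[#5:2@98 #7:9@99 #2:7@103]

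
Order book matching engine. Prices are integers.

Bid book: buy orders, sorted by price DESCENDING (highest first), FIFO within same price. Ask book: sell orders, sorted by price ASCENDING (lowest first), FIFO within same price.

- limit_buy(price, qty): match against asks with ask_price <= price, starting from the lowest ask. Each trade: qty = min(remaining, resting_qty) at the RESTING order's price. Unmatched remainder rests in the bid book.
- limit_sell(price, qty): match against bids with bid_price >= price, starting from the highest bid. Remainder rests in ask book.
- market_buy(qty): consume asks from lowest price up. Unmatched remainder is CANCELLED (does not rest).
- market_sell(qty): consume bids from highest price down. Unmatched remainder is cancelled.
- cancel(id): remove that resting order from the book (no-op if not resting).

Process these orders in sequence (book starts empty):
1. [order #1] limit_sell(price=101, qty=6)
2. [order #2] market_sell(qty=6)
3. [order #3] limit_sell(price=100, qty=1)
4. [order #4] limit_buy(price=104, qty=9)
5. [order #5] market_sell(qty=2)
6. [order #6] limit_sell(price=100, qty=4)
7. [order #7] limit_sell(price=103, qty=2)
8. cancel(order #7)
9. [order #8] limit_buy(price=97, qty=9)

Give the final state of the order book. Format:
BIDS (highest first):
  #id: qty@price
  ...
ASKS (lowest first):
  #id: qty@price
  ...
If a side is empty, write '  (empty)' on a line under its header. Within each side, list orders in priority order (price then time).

Answer: BIDS (highest first):
  #8: 9@97
ASKS (lowest first):
  #6: 4@100

Derivation:
After op 1 [order #1] limit_sell(price=101, qty=6): fills=none; bids=[-] asks=[#1:6@101]
After op 2 [order #2] market_sell(qty=6): fills=none; bids=[-] asks=[#1:6@101]
After op 3 [order #3] limit_sell(price=100, qty=1): fills=none; bids=[-] asks=[#3:1@100 #1:6@101]
After op 4 [order #4] limit_buy(price=104, qty=9): fills=#4x#3:1@100 #4x#1:6@101; bids=[#4:2@104] asks=[-]
After op 5 [order #5] market_sell(qty=2): fills=#4x#5:2@104; bids=[-] asks=[-]
After op 6 [order #6] limit_sell(price=100, qty=4): fills=none; bids=[-] asks=[#6:4@100]
After op 7 [order #7] limit_sell(price=103, qty=2): fills=none; bids=[-] asks=[#6:4@100 #7:2@103]
After op 8 cancel(order #7): fills=none; bids=[-] asks=[#6:4@100]
After op 9 [order #8] limit_buy(price=97, qty=9): fills=none; bids=[#8:9@97] asks=[#6:4@100]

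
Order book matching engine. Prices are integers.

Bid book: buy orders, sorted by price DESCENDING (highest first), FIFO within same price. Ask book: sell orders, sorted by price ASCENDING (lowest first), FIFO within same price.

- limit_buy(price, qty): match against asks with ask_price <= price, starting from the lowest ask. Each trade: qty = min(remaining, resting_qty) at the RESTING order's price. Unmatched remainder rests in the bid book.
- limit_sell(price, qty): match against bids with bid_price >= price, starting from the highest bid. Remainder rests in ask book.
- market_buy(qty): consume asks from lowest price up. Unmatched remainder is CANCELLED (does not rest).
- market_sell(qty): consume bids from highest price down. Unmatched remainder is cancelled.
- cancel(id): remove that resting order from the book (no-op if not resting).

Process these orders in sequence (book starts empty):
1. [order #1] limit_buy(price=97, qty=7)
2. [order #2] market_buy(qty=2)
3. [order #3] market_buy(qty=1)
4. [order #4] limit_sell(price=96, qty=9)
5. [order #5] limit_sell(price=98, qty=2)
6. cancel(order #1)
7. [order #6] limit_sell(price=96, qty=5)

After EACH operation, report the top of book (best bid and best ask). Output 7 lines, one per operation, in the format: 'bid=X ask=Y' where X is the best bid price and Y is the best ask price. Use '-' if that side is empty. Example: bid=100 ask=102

Answer: bid=97 ask=-
bid=97 ask=-
bid=97 ask=-
bid=- ask=96
bid=- ask=96
bid=- ask=96
bid=- ask=96

Derivation:
After op 1 [order #1] limit_buy(price=97, qty=7): fills=none; bids=[#1:7@97] asks=[-]
After op 2 [order #2] market_buy(qty=2): fills=none; bids=[#1:7@97] asks=[-]
After op 3 [order #3] market_buy(qty=1): fills=none; bids=[#1:7@97] asks=[-]
After op 4 [order #4] limit_sell(price=96, qty=9): fills=#1x#4:7@97; bids=[-] asks=[#4:2@96]
After op 5 [order #5] limit_sell(price=98, qty=2): fills=none; bids=[-] asks=[#4:2@96 #5:2@98]
After op 6 cancel(order #1): fills=none; bids=[-] asks=[#4:2@96 #5:2@98]
After op 7 [order #6] limit_sell(price=96, qty=5): fills=none; bids=[-] asks=[#4:2@96 #6:5@96 #5:2@98]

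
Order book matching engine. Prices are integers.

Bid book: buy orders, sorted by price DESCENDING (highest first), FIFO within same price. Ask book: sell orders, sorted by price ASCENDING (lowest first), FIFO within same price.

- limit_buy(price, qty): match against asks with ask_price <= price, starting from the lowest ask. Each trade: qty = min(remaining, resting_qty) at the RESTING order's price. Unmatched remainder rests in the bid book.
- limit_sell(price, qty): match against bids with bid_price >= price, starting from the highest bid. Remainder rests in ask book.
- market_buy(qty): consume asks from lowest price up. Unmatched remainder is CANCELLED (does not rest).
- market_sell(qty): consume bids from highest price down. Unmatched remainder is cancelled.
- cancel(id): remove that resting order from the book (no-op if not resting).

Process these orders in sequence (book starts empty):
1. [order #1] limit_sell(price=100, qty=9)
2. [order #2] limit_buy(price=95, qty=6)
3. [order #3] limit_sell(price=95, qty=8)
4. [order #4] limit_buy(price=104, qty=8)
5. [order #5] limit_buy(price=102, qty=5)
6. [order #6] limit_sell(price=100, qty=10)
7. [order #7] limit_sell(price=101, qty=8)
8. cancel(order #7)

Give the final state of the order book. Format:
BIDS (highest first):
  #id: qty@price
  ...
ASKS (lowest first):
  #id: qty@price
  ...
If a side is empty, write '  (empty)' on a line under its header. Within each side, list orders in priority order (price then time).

After op 1 [order #1] limit_sell(price=100, qty=9): fills=none; bids=[-] asks=[#1:9@100]
After op 2 [order #2] limit_buy(price=95, qty=6): fills=none; bids=[#2:6@95] asks=[#1:9@100]
After op 3 [order #3] limit_sell(price=95, qty=8): fills=#2x#3:6@95; bids=[-] asks=[#3:2@95 #1:9@100]
After op 4 [order #4] limit_buy(price=104, qty=8): fills=#4x#3:2@95 #4x#1:6@100; bids=[-] asks=[#1:3@100]
After op 5 [order #5] limit_buy(price=102, qty=5): fills=#5x#1:3@100; bids=[#5:2@102] asks=[-]
After op 6 [order #6] limit_sell(price=100, qty=10): fills=#5x#6:2@102; bids=[-] asks=[#6:8@100]
After op 7 [order #7] limit_sell(price=101, qty=8): fills=none; bids=[-] asks=[#6:8@100 #7:8@101]
After op 8 cancel(order #7): fills=none; bids=[-] asks=[#6:8@100]

Answer: BIDS (highest first):
  (empty)
ASKS (lowest first):
  #6: 8@100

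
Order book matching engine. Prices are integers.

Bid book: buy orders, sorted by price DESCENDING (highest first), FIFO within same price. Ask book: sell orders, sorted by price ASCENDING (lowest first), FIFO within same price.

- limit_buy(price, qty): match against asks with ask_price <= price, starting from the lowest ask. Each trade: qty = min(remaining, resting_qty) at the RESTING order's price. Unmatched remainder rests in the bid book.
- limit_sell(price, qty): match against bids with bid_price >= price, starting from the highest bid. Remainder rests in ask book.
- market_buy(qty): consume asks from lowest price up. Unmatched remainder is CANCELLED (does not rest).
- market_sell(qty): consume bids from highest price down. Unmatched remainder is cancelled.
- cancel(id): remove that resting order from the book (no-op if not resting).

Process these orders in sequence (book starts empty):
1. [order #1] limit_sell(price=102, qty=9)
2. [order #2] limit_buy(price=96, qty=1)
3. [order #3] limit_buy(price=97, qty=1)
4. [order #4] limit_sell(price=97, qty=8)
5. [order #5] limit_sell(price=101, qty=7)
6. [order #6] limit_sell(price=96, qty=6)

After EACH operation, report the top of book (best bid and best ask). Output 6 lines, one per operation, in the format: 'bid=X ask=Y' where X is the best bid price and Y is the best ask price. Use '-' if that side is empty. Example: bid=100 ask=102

Answer: bid=- ask=102
bid=96 ask=102
bid=97 ask=102
bid=96 ask=97
bid=96 ask=97
bid=- ask=96

Derivation:
After op 1 [order #1] limit_sell(price=102, qty=9): fills=none; bids=[-] asks=[#1:9@102]
After op 2 [order #2] limit_buy(price=96, qty=1): fills=none; bids=[#2:1@96] asks=[#1:9@102]
After op 3 [order #3] limit_buy(price=97, qty=1): fills=none; bids=[#3:1@97 #2:1@96] asks=[#1:9@102]
After op 4 [order #4] limit_sell(price=97, qty=8): fills=#3x#4:1@97; bids=[#2:1@96] asks=[#4:7@97 #1:9@102]
After op 5 [order #5] limit_sell(price=101, qty=7): fills=none; bids=[#2:1@96] asks=[#4:7@97 #5:7@101 #1:9@102]
After op 6 [order #6] limit_sell(price=96, qty=6): fills=#2x#6:1@96; bids=[-] asks=[#6:5@96 #4:7@97 #5:7@101 #1:9@102]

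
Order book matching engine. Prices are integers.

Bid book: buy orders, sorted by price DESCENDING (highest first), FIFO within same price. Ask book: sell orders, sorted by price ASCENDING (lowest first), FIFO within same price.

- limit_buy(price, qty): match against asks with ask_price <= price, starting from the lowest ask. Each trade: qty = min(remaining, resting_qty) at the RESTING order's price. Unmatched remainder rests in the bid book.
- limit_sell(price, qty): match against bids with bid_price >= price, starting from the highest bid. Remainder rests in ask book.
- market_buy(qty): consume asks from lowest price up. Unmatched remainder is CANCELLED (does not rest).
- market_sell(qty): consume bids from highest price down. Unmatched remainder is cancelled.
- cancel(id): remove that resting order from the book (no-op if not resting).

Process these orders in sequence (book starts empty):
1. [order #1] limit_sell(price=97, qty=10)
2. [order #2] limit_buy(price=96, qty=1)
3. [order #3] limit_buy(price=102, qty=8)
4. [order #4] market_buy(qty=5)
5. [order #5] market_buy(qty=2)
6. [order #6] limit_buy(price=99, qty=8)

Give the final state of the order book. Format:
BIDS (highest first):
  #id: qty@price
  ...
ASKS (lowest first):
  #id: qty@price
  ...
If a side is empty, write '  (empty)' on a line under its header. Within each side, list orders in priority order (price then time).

After op 1 [order #1] limit_sell(price=97, qty=10): fills=none; bids=[-] asks=[#1:10@97]
After op 2 [order #2] limit_buy(price=96, qty=1): fills=none; bids=[#2:1@96] asks=[#1:10@97]
After op 3 [order #3] limit_buy(price=102, qty=8): fills=#3x#1:8@97; bids=[#2:1@96] asks=[#1:2@97]
After op 4 [order #4] market_buy(qty=5): fills=#4x#1:2@97; bids=[#2:1@96] asks=[-]
After op 5 [order #5] market_buy(qty=2): fills=none; bids=[#2:1@96] asks=[-]
After op 6 [order #6] limit_buy(price=99, qty=8): fills=none; bids=[#6:8@99 #2:1@96] asks=[-]

Answer: BIDS (highest first):
  #6: 8@99
  #2: 1@96
ASKS (lowest first):
  (empty)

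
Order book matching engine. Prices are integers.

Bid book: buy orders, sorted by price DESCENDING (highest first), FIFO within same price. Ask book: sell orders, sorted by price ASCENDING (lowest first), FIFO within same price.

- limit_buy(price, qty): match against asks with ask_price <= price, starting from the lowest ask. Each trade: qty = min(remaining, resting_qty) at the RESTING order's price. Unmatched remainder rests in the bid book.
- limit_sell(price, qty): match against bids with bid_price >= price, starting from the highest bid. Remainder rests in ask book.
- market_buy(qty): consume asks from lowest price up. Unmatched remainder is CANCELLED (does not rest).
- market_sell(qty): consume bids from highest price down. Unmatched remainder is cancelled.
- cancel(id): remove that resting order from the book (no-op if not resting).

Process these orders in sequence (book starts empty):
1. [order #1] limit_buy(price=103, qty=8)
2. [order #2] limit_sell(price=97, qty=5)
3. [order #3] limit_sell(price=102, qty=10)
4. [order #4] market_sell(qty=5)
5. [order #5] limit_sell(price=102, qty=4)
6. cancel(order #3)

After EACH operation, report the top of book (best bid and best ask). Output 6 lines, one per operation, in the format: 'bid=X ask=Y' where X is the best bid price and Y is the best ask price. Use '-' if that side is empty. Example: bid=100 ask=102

After op 1 [order #1] limit_buy(price=103, qty=8): fills=none; bids=[#1:8@103] asks=[-]
After op 2 [order #2] limit_sell(price=97, qty=5): fills=#1x#2:5@103; bids=[#1:3@103] asks=[-]
After op 3 [order #3] limit_sell(price=102, qty=10): fills=#1x#3:3@103; bids=[-] asks=[#3:7@102]
After op 4 [order #4] market_sell(qty=5): fills=none; bids=[-] asks=[#3:7@102]
After op 5 [order #5] limit_sell(price=102, qty=4): fills=none; bids=[-] asks=[#3:7@102 #5:4@102]
After op 6 cancel(order #3): fills=none; bids=[-] asks=[#5:4@102]

Answer: bid=103 ask=-
bid=103 ask=-
bid=- ask=102
bid=- ask=102
bid=- ask=102
bid=- ask=102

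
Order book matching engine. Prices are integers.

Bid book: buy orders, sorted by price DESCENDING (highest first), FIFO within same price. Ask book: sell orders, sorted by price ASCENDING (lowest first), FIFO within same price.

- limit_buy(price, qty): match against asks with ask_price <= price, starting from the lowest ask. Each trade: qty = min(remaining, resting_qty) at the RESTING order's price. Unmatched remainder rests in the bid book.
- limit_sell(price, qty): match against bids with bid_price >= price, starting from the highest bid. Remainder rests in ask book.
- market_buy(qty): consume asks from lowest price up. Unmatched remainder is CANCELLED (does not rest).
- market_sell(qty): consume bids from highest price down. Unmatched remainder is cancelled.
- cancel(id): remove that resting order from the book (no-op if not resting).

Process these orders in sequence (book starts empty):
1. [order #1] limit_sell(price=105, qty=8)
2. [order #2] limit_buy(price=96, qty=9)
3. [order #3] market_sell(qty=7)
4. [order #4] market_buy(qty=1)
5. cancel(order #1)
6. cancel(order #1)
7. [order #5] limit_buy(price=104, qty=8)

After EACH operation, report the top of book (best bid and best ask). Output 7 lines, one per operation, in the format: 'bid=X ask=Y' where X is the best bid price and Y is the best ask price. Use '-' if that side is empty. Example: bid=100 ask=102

After op 1 [order #1] limit_sell(price=105, qty=8): fills=none; bids=[-] asks=[#1:8@105]
After op 2 [order #2] limit_buy(price=96, qty=9): fills=none; bids=[#2:9@96] asks=[#1:8@105]
After op 3 [order #3] market_sell(qty=7): fills=#2x#3:7@96; bids=[#2:2@96] asks=[#1:8@105]
After op 4 [order #4] market_buy(qty=1): fills=#4x#1:1@105; bids=[#2:2@96] asks=[#1:7@105]
After op 5 cancel(order #1): fills=none; bids=[#2:2@96] asks=[-]
After op 6 cancel(order #1): fills=none; bids=[#2:2@96] asks=[-]
After op 7 [order #5] limit_buy(price=104, qty=8): fills=none; bids=[#5:8@104 #2:2@96] asks=[-]

Answer: bid=- ask=105
bid=96 ask=105
bid=96 ask=105
bid=96 ask=105
bid=96 ask=-
bid=96 ask=-
bid=104 ask=-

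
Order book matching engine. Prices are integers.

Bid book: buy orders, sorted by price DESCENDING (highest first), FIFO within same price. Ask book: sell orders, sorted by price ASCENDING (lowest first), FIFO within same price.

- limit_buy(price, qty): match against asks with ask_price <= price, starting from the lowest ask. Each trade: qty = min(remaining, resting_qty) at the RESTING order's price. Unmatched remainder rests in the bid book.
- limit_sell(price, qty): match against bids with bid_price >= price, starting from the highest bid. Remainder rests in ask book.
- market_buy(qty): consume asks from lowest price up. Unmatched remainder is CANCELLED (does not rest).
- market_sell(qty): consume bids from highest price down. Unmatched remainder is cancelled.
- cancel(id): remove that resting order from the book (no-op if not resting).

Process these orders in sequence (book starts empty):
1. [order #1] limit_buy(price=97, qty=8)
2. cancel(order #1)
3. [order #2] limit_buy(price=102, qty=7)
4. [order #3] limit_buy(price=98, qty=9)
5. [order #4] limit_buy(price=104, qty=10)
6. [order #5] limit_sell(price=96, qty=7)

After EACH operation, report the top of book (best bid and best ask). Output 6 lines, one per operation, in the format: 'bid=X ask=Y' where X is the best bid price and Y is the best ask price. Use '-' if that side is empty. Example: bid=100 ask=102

Answer: bid=97 ask=-
bid=- ask=-
bid=102 ask=-
bid=102 ask=-
bid=104 ask=-
bid=104 ask=-

Derivation:
After op 1 [order #1] limit_buy(price=97, qty=8): fills=none; bids=[#1:8@97] asks=[-]
After op 2 cancel(order #1): fills=none; bids=[-] asks=[-]
After op 3 [order #2] limit_buy(price=102, qty=7): fills=none; bids=[#2:7@102] asks=[-]
After op 4 [order #3] limit_buy(price=98, qty=9): fills=none; bids=[#2:7@102 #3:9@98] asks=[-]
After op 5 [order #4] limit_buy(price=104, qty=10): fills=none; bids=[#4:10@104 #2:7@102 #3:9@98] asks=[-]
After op 6 [order #5] limit_sell(price=96, qty=7): fills=#4x#5:7@104; bids=[#4:3@104 #2:7@102 #3:9@98] asks=[-]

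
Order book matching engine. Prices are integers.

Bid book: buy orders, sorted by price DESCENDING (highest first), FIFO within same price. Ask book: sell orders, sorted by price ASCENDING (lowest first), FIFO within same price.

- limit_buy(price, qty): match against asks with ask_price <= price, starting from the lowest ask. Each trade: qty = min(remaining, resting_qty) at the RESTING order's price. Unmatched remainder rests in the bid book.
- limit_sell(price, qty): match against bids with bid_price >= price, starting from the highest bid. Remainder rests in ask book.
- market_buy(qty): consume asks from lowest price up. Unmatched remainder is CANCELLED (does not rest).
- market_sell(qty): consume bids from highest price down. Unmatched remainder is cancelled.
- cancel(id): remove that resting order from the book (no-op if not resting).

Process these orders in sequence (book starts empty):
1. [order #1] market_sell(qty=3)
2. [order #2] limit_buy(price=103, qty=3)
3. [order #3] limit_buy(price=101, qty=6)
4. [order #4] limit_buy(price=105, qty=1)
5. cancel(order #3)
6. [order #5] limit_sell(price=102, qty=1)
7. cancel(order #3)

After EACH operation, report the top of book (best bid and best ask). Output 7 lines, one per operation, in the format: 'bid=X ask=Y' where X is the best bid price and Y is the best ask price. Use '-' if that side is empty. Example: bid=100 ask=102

After op 1 [order #1] market_sell(qty=3): fills=none; bids=[-] asks=[-]
After op 2 [order #2] limit_buy(price=103, qty=3): fills=none; bids=[#2:3@103] asks=[-]
After op 3 [order #3] limit_buy(price=101, qty=6): fills=none; bids=[#2:3@103 #3:6@101] asks=[-]
After op 4 [order #4] limit_buy(price=105, qty=1): fills=none; bids=[#4:1@105 #2:3@103 #3:6@101] asks=[-]
After op 5 cancel(order #3): fills=none; bids=[#4:1@105 #2:3@103] asks=[-]
After op 6 [order #5] limit_sell(price=102, qty=1): fills=#4x#5:1@105; bids=[#2:3@103] asks=[-]
After op 7 cancel(order #3): fills=none; bids=[#2:3@103] asks=[-]

Answer: bid=- ask=-
bid=103 ask=-
bid=103 ask=-
bid=105 ask=-
bid=105 ask=-
bid=103 ask=-
bid=103 ask=-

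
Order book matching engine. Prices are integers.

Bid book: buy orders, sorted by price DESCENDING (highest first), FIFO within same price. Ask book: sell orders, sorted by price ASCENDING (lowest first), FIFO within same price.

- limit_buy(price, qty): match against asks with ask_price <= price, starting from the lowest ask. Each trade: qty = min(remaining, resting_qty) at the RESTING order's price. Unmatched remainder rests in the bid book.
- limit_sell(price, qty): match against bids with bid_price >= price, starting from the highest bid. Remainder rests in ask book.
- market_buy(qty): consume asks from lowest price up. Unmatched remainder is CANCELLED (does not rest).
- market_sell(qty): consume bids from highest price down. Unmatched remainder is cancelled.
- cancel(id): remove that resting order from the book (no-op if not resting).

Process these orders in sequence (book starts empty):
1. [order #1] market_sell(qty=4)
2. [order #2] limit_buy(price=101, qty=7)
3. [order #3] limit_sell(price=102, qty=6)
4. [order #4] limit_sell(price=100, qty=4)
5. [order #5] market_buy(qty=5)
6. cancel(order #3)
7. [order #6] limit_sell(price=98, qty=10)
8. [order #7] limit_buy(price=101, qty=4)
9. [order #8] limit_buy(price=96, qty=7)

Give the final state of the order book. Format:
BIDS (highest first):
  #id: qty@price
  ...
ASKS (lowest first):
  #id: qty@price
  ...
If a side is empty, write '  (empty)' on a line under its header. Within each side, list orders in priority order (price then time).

After op 1 [order #1] market_sell(qty=4): fills=none; bids=[-] asks=[-]
After op 2 [order #2] limit_buy(price=101, qty=7): fills=none; bids=[#2:7@101] asks=[-]
After op 3 [order #3] limit_sell(price=102, qty=6): fills=none; bids=[#2:7@101] asks=[#3:6@102]
After op 4 [order #4] limit_sell(price=100, qty=4): fills=#2x#4:4@101; bids=[#2:3@101] asks=[#3:6@102]
After op 5 [order #5] market_buy(qty=5): fills=#5x#3:5@102; bids=[#2:3@101] asks=[#3:1@102]
After op 6 cancel(order #3): fills=none; bids=[#2:3@101] asks=[-]
After op 7 [order #6] limit_sell(price=98, qty=10): fills=#2x#6:3@101; bids=[-] asks=[#6:7@98]
After op 8 [order #7] limit_buy(price=101, qty=4): fills=#7x#6:4@98; bids=[-] asks=[#6:3@98]
After op 9 [order #8] limit_buy(price=96, qty=7): fills=none; bids=[#8:7@96] asks=[#6:3@98]

Answer: BIDS (highest first):
  #8: 7@96
ASKS (lowest first):
  #6: 3@98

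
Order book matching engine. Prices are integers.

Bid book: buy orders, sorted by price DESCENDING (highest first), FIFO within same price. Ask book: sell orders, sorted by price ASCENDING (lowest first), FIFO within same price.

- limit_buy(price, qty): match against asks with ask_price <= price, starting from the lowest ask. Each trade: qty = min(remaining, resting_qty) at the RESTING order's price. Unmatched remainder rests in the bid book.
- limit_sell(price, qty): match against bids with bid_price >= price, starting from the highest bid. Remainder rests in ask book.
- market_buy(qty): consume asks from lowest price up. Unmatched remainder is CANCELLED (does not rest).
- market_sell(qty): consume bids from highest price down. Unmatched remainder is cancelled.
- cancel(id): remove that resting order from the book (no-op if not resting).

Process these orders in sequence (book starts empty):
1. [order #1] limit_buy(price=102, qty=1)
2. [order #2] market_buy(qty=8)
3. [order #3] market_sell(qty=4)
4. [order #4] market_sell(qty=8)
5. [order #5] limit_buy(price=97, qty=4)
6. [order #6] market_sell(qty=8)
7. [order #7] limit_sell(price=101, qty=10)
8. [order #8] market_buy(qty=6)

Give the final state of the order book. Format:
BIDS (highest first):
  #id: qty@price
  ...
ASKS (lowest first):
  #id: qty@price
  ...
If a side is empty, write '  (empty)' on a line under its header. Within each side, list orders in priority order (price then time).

After op 1 [order #1] limit_buy(price=102, qty=1): fills=none; bids=[#1:1@102] asks=[-]
After op 2 [order #2] market_buy(qty=8): fills=none; bids=[#1:1@102] asks=[-]
After op 3 [order #3] market_sell(qty=4): fills=#1x#3:1@102; bids=[-] asks=[-]
After op 4 [order #4] market_sell(qty=8): fills=none; bids=[-] asks=[-]
After op 5 [order #5] limit_buy(price=97, qty=4): fills=none; bids=[#5:4@97] asks=[-]
After op 6 [order #6] market_sell(qty=8): fills=#5x#6:4@97; bids=[-] asks=[-]
After op 7 [order #7] limit_sell(price=101, qty=10): fills=none; bids=[-] asks=[#7:10@101]
After op 8 [order #8] market_buy(qty=6): fills=#8x#7:6@101; bids=[-] asks=[#7:4@101]

Answer: BIDS (highest first):
  (empty)
ASKS (lowest first):
  #7: 4@101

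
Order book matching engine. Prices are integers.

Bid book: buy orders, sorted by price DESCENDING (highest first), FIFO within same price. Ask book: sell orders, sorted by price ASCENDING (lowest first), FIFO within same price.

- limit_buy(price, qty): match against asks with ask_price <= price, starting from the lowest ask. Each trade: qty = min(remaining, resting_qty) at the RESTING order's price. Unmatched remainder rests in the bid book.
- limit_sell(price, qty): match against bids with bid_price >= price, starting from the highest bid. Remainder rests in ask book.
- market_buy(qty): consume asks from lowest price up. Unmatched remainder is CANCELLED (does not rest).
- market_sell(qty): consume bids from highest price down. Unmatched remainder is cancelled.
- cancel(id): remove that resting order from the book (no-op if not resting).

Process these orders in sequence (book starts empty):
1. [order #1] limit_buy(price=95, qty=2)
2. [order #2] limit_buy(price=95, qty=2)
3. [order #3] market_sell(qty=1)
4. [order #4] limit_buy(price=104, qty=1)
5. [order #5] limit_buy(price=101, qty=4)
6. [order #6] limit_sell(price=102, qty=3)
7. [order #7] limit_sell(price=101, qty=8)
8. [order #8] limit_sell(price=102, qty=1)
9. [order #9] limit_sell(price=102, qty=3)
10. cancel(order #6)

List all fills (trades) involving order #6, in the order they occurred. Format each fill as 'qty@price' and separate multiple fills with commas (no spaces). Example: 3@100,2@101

After op 1 [order #1] limit_buy(price=95, qty=2): fills=none; bids=[#1:2@95] asks=[-]
After op 2 [order #2] limit_buy(price=95, qty=2): fills=none; bids=[#1:2@95 #2:2@95] asks=[-]
After op 3 [order #3] market_sell(qty=1): fills=#1x#3:1@95; bids=[#1:1@95 #2:2@95] asks=[-]
After op 4 [order #4] limit_buy(price=104, qty=1): fills=none; bids=[#4:1@104 #1:1@95 #2:2@95] asks=[-]
After op 5 [order #5] limit_buy(price=101, qty=4): fills=none; bids=[#4:1@104 #5:4@101 #1:1@95 #2:2@95] asks=[-]
After op 6 [order #6] limit_sell(price=102, qty=3): fills=#4x#6:1@104; bids=[#5:4@101 #1:1@95 #2:2@95] asks=[#6:2@102]
After op 7 [order #7] limit_sell(price=101, qty=8): fills=#5x#7:4@101; bids=[#1:1@95 #2:2@95] asks=[#7:4@101 #6:2@102]
After op 8 [order #8] limit_sell(price=102, qty=1): fills=none; bids=[#1:1@95 #2:2@95] asks=[#7:4@101 #6:2@102 #8:1@102]
After op 9 [order #9] limit_sell(price=102, qty=3): fills=none; bids=[#1:1@95 #2:2@95] asks=[#7:4@101 #6:2@102 #8:1@102 #9:3@102]
After op 10 cancel(order #6): fills=none; bids=[#1:1@95 #2:2@95] asks=[#7:4@101 #8:1@102 #9:3@102]

Answer: 1@104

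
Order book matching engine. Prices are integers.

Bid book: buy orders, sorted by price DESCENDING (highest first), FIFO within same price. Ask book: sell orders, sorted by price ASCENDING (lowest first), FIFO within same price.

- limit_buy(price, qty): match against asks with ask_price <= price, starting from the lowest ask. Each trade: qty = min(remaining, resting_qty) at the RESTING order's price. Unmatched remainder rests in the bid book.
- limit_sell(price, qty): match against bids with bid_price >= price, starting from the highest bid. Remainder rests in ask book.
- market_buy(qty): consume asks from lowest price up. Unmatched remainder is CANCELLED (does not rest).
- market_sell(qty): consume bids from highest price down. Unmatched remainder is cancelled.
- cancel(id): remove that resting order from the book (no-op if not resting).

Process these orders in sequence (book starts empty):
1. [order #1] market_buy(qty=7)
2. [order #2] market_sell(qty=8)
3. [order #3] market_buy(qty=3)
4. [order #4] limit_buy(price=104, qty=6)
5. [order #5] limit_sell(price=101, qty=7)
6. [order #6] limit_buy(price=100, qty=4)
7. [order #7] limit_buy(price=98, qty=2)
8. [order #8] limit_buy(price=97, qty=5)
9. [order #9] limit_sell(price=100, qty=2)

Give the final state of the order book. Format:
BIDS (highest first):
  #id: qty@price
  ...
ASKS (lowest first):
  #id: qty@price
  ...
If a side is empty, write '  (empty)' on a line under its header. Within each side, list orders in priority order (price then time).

After op 1 [order #1] market_buy(qty=7): fills=none; bids=[-] asks=[-]
After op 2 [order #2] market_sell(qty=8): fills=none; bids=[-] asks=[-]
After op 3 [order #3] market_buy(qty=3): fills=none; bids=[-] asks=[-]
After op 4 [order #4] limit_buy(price=104, qty=6): fills=none; bids=[#4:6@104] asks=[-]
After op 5 [order #5] limit_sell(price=101, qty=7): fills=#4x#5:6@104; bids=[-] asks=[#5:1@101]
After op 6 [order #6] limit_buy(price=100, qty=4): fills=none; bids=[#6:4@100] asks=[#5:1@101]
After op 7 [order #7] limit_buy(price=98, qty=2): fills=none; bids=[#6:4@100 #7:2@98] asks=[#5:1@101]
After op 8 [order #8] limit_buy(price=97, qty=5): fills=none; bids=[#6:4@100 #7:2@98 #8:5@97] asks=[#5:1@101]
After op 9 [order #9] limit_sell(price=100, qty=2): fills=#6x#9:2@100; bids=[#6:2@100 #7:2@98 #8:5@97] asks=[#5:1@101]

Answer: BIDS (highest first):
  #6: 2@100
  #7: 2@98
  #8: 5@97
ASKS (lowest first):
  #5: 1@101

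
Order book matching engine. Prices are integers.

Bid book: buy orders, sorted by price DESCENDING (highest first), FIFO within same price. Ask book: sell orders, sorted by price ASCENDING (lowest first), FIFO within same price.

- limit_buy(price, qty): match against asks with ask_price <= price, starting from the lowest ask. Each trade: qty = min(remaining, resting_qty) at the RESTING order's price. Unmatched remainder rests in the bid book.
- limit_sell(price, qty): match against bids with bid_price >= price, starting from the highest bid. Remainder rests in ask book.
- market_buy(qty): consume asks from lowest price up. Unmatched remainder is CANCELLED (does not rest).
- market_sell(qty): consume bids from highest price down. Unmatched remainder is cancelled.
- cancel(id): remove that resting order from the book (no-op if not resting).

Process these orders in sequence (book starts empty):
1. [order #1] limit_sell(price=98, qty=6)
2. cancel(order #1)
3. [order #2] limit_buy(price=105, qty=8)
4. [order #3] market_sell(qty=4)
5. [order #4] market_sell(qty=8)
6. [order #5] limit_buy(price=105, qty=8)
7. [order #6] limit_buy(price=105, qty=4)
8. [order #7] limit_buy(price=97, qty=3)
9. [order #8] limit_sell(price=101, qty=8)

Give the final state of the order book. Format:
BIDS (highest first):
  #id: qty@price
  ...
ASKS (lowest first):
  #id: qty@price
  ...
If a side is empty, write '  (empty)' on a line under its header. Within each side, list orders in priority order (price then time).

Answer: BIDS (highest first):
  #6: 4@105
  #7: 3@97
ASKS (lowest first):
  (empty)

Derivation:
After op 1 [order #1] limit_sell(price=98, qty=6): fills=none; bids=[-] asks=[#1:6@98]
After op 2 cancel(order #1): fills=none; bids=[-] asks=[-]
After op 3 [order #2] limit_buy(price=105, qty=8): fills=none; bids=[#2:8@105] asks=[-]
After op 4 [order #3] market_sell(qty=4): fills=#2x#3:4@105; bids=[#2:4@105] asks=[-]
After op 5 [order #4] market_sell(qty=8): fills=#2x#4:4@105; bids=[-] asks=[-]
After op 6 [order #5] limit_buy(price=105, qty=8): fills=none; bids=[#5:8@105] asks=[-]
After op 7 [order #6] limit_buy(price=105, qty=4): fills=none; bids=[#5:8@105 #6:4@105] asks=[-]
After op 8 [order #7] limit_buy(price=97, qty=3): fills=none; bids=[#5:8@105 #6:4@105 #7:3@97] asks=[-]
After op 9 [order #8] limit_sell(price=101, qty=8): fills=#5x#8:8@105; bids=[#6:4@105 #7:3@97] asks=[-]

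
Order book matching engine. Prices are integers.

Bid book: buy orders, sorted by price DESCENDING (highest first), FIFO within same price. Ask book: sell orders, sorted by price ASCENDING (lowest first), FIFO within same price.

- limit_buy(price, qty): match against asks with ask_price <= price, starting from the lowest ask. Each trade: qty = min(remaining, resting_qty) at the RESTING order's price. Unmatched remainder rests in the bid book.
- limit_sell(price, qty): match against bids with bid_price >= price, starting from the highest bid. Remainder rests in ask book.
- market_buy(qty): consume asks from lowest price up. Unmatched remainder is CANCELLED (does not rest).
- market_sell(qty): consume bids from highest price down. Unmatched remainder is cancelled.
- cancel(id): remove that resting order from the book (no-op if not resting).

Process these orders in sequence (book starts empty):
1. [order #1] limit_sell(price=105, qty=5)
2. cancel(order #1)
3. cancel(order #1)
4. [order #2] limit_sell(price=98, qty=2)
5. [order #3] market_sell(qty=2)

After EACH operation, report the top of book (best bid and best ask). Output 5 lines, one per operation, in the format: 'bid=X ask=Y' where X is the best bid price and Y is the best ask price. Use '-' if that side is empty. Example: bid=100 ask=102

Answer: bid=- ask=105
bid=- ask=-
bid=- ask=-
bid=- ask=98
bid=- ask=98

Derivation:
After op 1 [order #1] limit_sell(price=105, qty=5): fills=none; bids=[-] asks=[#1:5@105]
After op 2 cancel(order #1): fills=none; bids=[-] asks=[-]
After op 3 cancel(order #1): fills=none; bids=[-] asks=[-]
After op 4 [order #2] limit_sell(price=98, qty=2): fills=none; bids=[-] asks=[#2:2@98]
After op 5 [order #3] market_sell(qty=2): fills=none; bids=[-] asks=[#2:2@98]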